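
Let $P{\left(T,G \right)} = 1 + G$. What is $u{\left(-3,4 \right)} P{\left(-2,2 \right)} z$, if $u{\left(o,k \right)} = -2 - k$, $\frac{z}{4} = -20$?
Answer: $1440$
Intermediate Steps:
$z = -80$ ($z = 4 \left(-20\right) = -80$)
$u{\left(-3,4 \right)} P{\left(-2,2 \right)} z = \left(-2 - 4\right) \left(1 + 2\right) \left(-80\right) = \left(-2 - 4\right) 3 \left(-80\right) = \left(-6\right) 3 \left(-80\right) = \left(-18\right) \left(-80\right) = 1440$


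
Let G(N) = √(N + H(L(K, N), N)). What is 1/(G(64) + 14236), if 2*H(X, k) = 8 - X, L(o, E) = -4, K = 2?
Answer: 7118/101331813 - √70/202663626 ≈ 7.0203e-5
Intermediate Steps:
H(X, k) = 4 - X/2 (H(X, k) = (8 - X)/2 = 4 - X/2)
G(N) = √(6 + N) (G(N) = √(N + (4 - ½*(-4))) = √(N + (4 + 2)) = √(N + 6) = √(6 + N))
1/(G(64) + 14236) = 1/(√(6 + 64) + 14236) = 1/(√70 + 14236) = 1/(14236 + √70)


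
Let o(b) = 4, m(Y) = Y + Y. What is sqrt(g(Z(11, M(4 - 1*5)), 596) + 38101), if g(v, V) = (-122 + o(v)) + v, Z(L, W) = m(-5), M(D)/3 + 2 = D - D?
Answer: sqrt(37973) ≈ 194.87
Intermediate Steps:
m(Y) = 2*Y
M(D) = -6 (M(D) = -6 + 3*(D - D) = -6 + 3*0 = -6 + 0 = -6)
Z(L, W) = -10 (Z(L, W) = 2*(-5) = -10)
g(v, V) = -118 + v (g(v, V) = (-122 + 4) + v = -118 + v)
sqrt(g(Z(11, M(4 - 1*5)), 596) + 38101) = sqrt((-118 - 10) + 38101) = sqrt(-128 + 38101) = sqrt(37973)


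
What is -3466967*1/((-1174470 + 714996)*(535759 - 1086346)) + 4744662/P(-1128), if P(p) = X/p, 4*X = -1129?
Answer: 5415783126277331534929/285614884287702 ≈ 1.8962e+7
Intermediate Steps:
X = -1129/4 (X = (1/4)*(-1129) = -1129/4 ≈ -282.25)
P(p) = -1129/(4*p)
-3466967*1/((-1174470 + 714996)*(535759 - 1086346)) + 4744662/P(-1128) = -3466967*1/((-1174470 + 714996)*(535759 - 1086346)) + 4744662/((-1129/4/(-1128))) = -3466967/((-459474*(-550587))) + 4744662/((-1129/4*(-1/1128))) = -3466967/252980411238 + 4744662/(1129/4512) = -3466967*1/252980411238 + 4744662*(4512/1129) = -3466967/252980411238 + 21407914944/1129 = 5415783126277331534929/285614884287702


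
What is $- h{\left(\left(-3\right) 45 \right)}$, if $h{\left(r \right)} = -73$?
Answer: $73$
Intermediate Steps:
$- h{\left(\left(-3\right) 45 \right)} = \left(-1\right) \left(-73\right) = 73$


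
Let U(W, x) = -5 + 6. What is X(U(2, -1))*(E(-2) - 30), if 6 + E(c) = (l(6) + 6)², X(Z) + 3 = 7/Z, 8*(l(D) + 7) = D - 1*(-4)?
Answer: -575/4 ≈ -143.75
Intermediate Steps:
U(W, x) = 1
l(D) = -13/2 + D/8 (l(D) = -7 + (D - 1*(-4))/8 = -7 + (D + 4)/8 = -7 + (4 + D)/8 = -7 + (½ + D/8) = -13/2 + D/8)
X(Z) = -3 + 7/Z
E(c) = -95/16 (E(c) = -6 + ((-13/2 + (⅛)*6) + 6)² = -6 + ((-13/2 + ¾) + 6)² = -6 + (-23/4 + 6)² = -6 + (¼)² = -6 + 1/16 = -95/16)
X(U(2, -1))*(E(-2) - 30) = (-3 + 7/1)*(-95/16 - 30) = (-3 + 7*1)*(-575/16) = (-3 + 7)*(-575/16) = 4*(-575/16) = -575/4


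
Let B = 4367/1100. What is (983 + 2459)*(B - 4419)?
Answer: -759826663/50 ≈ -1.5197e+7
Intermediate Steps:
B = 397/100 (B = 4367*(1/1100) = 397/100 ≈ 3.9700)
(983 + 2459)*(B - 4419) = (983 + 2459)*(397/100 - 4419) = 3442*(-441503/100) = -759826663/50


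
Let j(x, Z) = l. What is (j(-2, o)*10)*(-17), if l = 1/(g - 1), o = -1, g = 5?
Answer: -85/2 ≈ -42.500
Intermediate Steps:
l = ¼ (l = 1/(5 - 1) = 1/4 = ¼ ≈ 0.25000)
j(x, Z) = ¼
(j(-2, o)*10)*(-17) = ((¼)*10)*(-17) = (5/2)*(-17) = -85/2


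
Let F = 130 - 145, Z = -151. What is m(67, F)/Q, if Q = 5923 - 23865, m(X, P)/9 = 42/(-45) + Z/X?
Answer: 9609/6010570 ≈ 0.0015987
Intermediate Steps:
F = -15
m(X, P) = -42/5 - 1359/X (m(X, P) = 9*(42/(-45) - 151/X) = 9*(42*(-1/45) - 151/X) = 9*(-14/15 - 151/X) = -42/5 - 1359/X)
Q = -17942
m(67, F)/Q = (-42/5 - 1359/67)/(-17942) = (-42/5 - 1359*1/67)*(-1/17942) = (-42/5 - 1359/67)*(-1/17942) = -9609/335*(-1/17942) = 9609/6010570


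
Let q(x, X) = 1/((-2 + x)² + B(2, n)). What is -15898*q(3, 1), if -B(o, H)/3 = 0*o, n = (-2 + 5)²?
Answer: -15898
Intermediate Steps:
n = 9 (n = 3² = 9)
B(o, H) = 0 (B(o, H) = -0*o = -3*0 = 0)
q(x, X) = (-2 + x)⁻² (q(x, X) = 1/((-2 + x)² + 0) = 1/((-2 + x)²) = (-2 + x)⁻²)
-15898*q(3, 1) = -15898/(-2 + 3)² = -15898/1² = -15898*1 = -15898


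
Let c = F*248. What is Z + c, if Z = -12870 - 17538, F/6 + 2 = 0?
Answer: -33384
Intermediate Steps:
F = -12 (F = -12 + 6*0 = -12 + 0 = -12)
Z = -30408
c = -2976 (c = -12*248 = -2976)
Z + c = -30408 - 2976 = -33384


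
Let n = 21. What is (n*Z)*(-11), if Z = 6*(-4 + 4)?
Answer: 0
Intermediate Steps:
Z = 0 (Z = 6*0 = 0)
(n*Z)*(-11) = (21*0)*(-11) = 0*(-11) = 0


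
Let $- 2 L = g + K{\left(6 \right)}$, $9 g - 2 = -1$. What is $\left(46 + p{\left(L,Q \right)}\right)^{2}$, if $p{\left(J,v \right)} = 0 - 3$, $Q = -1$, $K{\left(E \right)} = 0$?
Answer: $1849$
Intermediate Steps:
$g = \frac{1}{9}$ ($g = \frac{2}{9} + \frac{1}{9} \left(-1\right) = \frac{2}{9} - \frac{1}{9} = \frac{1}{9} \approx 0.11111$)
$L = - \frac{1}{18}$ ($L = - \frac{\frac{1}{9} + 0}{2} = \left(- \frac{1}{2}\right) \frac{1}{9} = - \frac{1}{18} \approx -0.055556$)
$p{\left(J,v \right)} = -3$
$\left(46 + p{\left(L,Q \right)}\right)^{2} = \left(46 - 3\right)^{2} = 43^{2} = 1849$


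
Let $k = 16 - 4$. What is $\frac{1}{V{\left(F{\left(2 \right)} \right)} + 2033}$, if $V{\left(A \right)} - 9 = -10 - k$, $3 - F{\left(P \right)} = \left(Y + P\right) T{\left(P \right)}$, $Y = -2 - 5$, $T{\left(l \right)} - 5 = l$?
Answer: $\frac{1}{2020} \approx 0.00049505$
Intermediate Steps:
$k = 12$ ($k = 16 - 4 = 12$)
$T{\left(l \right)} = 5 + l$
$Y = -7$
$F{\left(P \right)} = 3 - \left(-7 + P\right) \left(5 + P\right)$
$V{\left(A \right)} = -13$ ($V{\left(A \right)} = 9 - 22 = -13$)
$\frac{1}{V{\left(F{\left(2 \right)} \right)} + 2033} = \frac{1}{-13 + 2033} = \frac{1}{2020}$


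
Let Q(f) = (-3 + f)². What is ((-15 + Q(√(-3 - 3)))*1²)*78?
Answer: -936 - 468*I*√6 ≈ -936.0 - 1146.4*I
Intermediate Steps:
((-15 + Q(√(-3 - 3)))*1²)*78 = ((-15 + (-3 + √(-3 - 3))²)*1²)*78 = ((-15 + (-3 + √(-6))²)*1)*78 = ((-15 + (-3 + I*√6)²)*1)*78 = (-15 + (-3 + I*√6)²)*78 = -1170 + 78*(-3 + I*√6)²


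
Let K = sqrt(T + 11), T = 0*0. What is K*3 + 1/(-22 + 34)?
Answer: 1/12 + 3*sqrt(11) ≈ 10.033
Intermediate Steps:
T = 0
K = sqrt(11) (K = sqrt(0 + 11) = sqrt(11) ≈ 3.3166)
K*3 + 1/(-22 + 34) = sqrt(11)*3 + 1/(-22 + 34) = 3*sqrt(11) + 1/12 = 1/12 + 3*sqrt(11)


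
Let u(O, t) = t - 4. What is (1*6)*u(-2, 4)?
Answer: 0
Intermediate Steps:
u(O, t) = -4 + t
(1*6)*u(-2, 4) = (1*6)*(-4 + 4) = 6*0 = 0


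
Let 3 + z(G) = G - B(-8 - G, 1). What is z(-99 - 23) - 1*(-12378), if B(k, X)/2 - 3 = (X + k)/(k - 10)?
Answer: 636729/52 ≈ 12245.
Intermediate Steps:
B(k, X) = 6 + 2*(X + k)/(-10 + k) (B(k, X) = 6 + 2*((X + k)/(k - 10)) = 6 + 2*((X + k)/(-10 + k)) = 6 + 2*(X + k)/(-10 + k))
z(G) = -3 + G - 2*(-61 - 4*G)/(-18 - G) (z(G) = -3 + (G - 2*(-30 + 1 + 4*(-8 - G))/(-10 + (-8 - G))) = -3 + (G - 2*(-30 + 1 + (-32 - 4*G))/(-18 - G)) = -3 + (G - 2*(-61 - 4*G)/(-18 - G)) = -3 + G - 2*(-61 - 4*G)/(-18 - G))
z(-99 - 23) - 1*(-12378) = (-176 + (-99 - 23)**2 + 7*(-99 - 23))/(18 + (-99 - 23)) - 1*(-12378) = (-176 + (-122)**2 + 7*(-122))/(18 - 122) + 12378 = (-176 + 14884 - 854)/(-104) + 12378 = -1/104*13854 + 12378 = -6927/52 + 12378 = 636729/52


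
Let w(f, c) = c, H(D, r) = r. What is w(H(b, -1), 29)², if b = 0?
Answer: 841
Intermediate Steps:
w(H(b, -1), 29)² = 29² = 841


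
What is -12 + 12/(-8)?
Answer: -27/2 ≈ -13.500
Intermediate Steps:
-12 + 12/(-8) = -12 - ⅛*12 = -12 - 3/2 = -27/2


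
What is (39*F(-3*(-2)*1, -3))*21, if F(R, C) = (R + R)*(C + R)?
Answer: 29484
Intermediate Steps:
F(R, C) = 2*R*(C + R) (F(R, C) = (2*R)*(C + R) = 2*R*(C + R))
(39*F(-3*(-2)*1, -3))*21 = (39*(2*(-3*(-2)*1)*(-3 - 3*(-2)*1)))*21 = (39*(2*(6*1)*(-3 + 6*1)))*21 = (39*(2*6*(-3 + 6)))*21 = (39*(2*6*3))*21 = (39*36)*21 = 1404*21 = 29484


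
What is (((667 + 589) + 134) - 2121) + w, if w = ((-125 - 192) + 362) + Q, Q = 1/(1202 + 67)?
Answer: -870533/1269 ≈ -686.00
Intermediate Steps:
Q = 1/1269 ≈ 0.00078802
w = 57106/1269 (w = ((-125 - 192) + 362) + 1/1269 = (-317 + 362) + 1/1269 = 45 + 1/1269 = 57106/1269 ≈ 45.001)
(((667 + 589) + 134) - 2121) + w = (((667 + 589) + 134) - 2121) + 57106/1269 = ((1256 + 134) - 2121) + 57106/1269 = (1390 - 2121) + 57106/1269 = -731 + 57106/1269 = -870533/1269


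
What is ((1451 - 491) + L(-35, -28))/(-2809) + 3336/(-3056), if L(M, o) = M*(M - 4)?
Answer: -2059503/1073038 ≈ -1.9193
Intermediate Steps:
L(M, o) = M*(-4 + M)
((1451 - 491) + L(-35, -28))/(-2809) + 3336/(-3056) = ((1451 - 491) - 35*(-4 - 35))/(-2809) + 3336/(-3056) = (960 - 35*(-39))*(-1/2809) + 3336*(-1/3056) = (960 + 1365)*(-1/2809) - 417/382 = 2325*(-1/2809) - 417/382 = -2325/2809 - 417/382 = -2059503/1073038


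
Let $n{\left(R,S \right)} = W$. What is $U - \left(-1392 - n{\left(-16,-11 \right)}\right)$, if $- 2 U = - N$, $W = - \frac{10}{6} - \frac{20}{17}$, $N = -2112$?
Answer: $\frac{16991}{51} \approx 333.16$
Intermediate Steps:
$W = - \frac{145}{51}$ ($W = \left(-10\right) \frac{1}{6} - \frac{20}{17} = - \frac{5}{3} - \frac{20}{17} = - \frac{145}{51} \approx -2.8431$)
$n{\left(R,S \right)} = - \frac{145}{51}$
$U = -1056$ ($U = - \frac{\left(-1\right) \left(-2112\right)}{2} = \left(- \frac{1}{2}\right) 2112 = -1056$)
$U - \left(-1392 - n{\left(-16,-11 \right)}\right) = -1056 + \left(\left(- \frac{145}{51} + 1049\right) - -343\right) = -1056 + \left(\frac{53354}{51} + 343\right) = -1056 + \frac{70847}{51} = \frac{16991}{51}$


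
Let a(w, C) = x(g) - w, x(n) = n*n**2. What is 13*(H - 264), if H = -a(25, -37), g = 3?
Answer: -3458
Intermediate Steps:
x(n) = n**3
a(w, C) = 27 - w (a(w, C) = 3**3 - w = 27 - w)
H = -2 (H = -(27 - 1*25) = -(27 - 25) = -1*2 = -2)
13*(H - 264) = 13*(-2 - 264) = 13*(-266) = -3458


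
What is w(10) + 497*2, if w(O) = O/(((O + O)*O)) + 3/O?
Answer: 19887/20 ≈ 994.35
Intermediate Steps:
w(O) = 7/(2*O) (w(O) = O/(((2*O)*O)) + 3/O = O/((2*O**2)) + 3/O = O*(1/(2*O**2)) + 3/O = 1/(2*O) + 3/O = 7/(2*O))
w(10) + 497*2 = (7/2)/10 + 497*2 = (7/2)*(1/10) + 994 = 7/20 + 994 = 19887/20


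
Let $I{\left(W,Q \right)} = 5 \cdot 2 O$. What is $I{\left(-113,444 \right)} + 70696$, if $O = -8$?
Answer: $70616$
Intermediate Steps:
$I{\left(W,Q \right)} = -80$ ($I{\left(W,Q \right)} = 5 \cdot 2 \left(-8\right) = 10 \left(-8\right) = -80$)
$I{\left(-113,444 \right)} + 70696 = -80 + 70696 = 70616$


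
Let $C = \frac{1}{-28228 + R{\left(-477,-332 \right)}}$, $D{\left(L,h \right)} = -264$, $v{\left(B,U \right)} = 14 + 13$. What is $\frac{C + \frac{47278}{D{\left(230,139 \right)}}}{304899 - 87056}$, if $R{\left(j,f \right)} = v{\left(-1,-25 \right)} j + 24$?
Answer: $- \frac{88287379}{107395727628} \approx -0.00082208$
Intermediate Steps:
$v{\left(B,U \right)} = 27$
$R{\left(j,f \right)} = 24 + 27 j$ ($R{\left(j,f \right)} = 27 j + 24 = 24 + 27 j$)
$C = - \frac{1}{41083}$ ($C = \frac{1}{-28228 + \left(24 + 27 \left(-477\right)\right)} = \frac{1}{-28228 + \left(24 - 12879\right)} = \frac{1}{-28228 - 12855} = \frac{1}{-41083} = - \frac{1}{41083} \approx -2.4341 \cdot 10^{-5}$)
$\frac{C + \frac{47278}{D{\left(230,139 \right)}}}{304899 - 87056} = \frac{- \frac{1}{41083} + \frac{47278}{-264}}{304899 - 87056} = \frac{- \frac{1}{41083} + 47278 \left(- \frac{1}{264}\right)}{217843} = \left(- \frac{1}{41083} - \frac{2149}{12}\right) \frac{1}{217843} = \left(- \frac{88287379}{492996}\right) \frac{1}{217843} = - \frac{88287379}{107395727628}$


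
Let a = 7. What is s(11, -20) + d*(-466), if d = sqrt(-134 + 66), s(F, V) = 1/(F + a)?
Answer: 1/18 - 932*I*sqrt(17) ≈ 0.055556 - 3842.7*I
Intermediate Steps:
s(F, V) = 1/(7 + F) (s(F, V) = 1/(F + 7) = 1/(7 + F))
d = 2*I*sqrt(17) (d = sqrt(-68) = 2*I*sqrt(17) ≈ 8.2462*I)
s(11, -20) + d*(-466) = 1/(7 + 11) + (2*I*sqrt(17))*(-466) = 1/18 - 932*I*sqrt(17)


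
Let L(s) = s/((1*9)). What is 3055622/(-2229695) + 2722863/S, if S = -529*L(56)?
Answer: -54730905897193/66052484680 ≈ -828.60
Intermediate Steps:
L(s) = s/9
S = -29624/9 (S = -529*56/9 = -29624/9 ≈ -3291.6)
3055622/(-2229695) + 2722863/S = 3055622/(-2229695) + 2722863/(-29624/9) = 3055622*(-1/2229695) + 2722863*(-9/29624) = -3055622/2229695 - 24505767/29624 = -54730905897193/66052484680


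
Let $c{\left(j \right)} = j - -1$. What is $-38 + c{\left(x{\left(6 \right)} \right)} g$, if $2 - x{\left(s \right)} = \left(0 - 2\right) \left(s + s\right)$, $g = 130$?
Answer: $3472$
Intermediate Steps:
$x{\left(s \right)} = 2 + 4 s$ ($x{\left(s \right)} = 2 - \left(0 - 2\right) \left(s + s\right) = 2 - - 2 \cdot 2 s = 2 - - 4 s = 2 + 4 s$)
$c{\left(j \right)} = 1 + j$ ($c{\left(j \right)} = j + 1 = 1 + j$)
$-38 + c{\left(x{\left(6 \right)} \right)} g = -38 + \left(1 + \left(2 + 4 \cdot 6\right)\right) 130 = -38 + \left(1 + \left(2 + 24\right)\right) 130 = -38 + \left(1 + 26\right) 130 = -38 + 27 \cdot 130 = -38 + 3510 = 3472$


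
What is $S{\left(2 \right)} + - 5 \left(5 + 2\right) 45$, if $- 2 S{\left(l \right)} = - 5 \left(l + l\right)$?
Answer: $-1565$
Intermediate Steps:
$S{\left(l \right)} = 5 l$ ($S{\left(l \right)} = - \frac{\left(-5\right) \left(l + l\right)}{2} = - \frac{\left(-5\right) 2 l}{2} = - \frac{\left(-10\right) l}{2} = 5 l$)
$S{\left(2 \right)} + - 5 \left(5 + 2\right) 45 = 5 \cdot 2 + - 5 \left(5 + 2\right) 45 = 10 + \left(-5\right) 7 \cdot 45 = 10 - 1575 = -1565$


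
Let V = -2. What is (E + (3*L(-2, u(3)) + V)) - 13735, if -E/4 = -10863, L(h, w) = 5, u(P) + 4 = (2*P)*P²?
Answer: 29730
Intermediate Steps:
u(P) = -4 + 2*P³ (u(P) = -4 + (2*P)*P² = -4 + 2*P³)
E = 43452 (E = -4*(-10863) = 43452)
(E + (3*L(-2, u(3)) + V)) - 13735 = (43452 + (3*5 - 2)) - 13735 = (43452 + (15 - 2)) - 13735 = (43452 + 13) - 13735 = 43465 - 13735 = 29730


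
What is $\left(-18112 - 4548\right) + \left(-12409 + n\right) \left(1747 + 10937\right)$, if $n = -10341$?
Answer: $-288583660$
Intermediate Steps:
$\left(-18112 - 4548\right) + \left(-12409 + n\right) \left(1747 + 10937\right) = \left(-18112 - 4548\right) + \left(-12409 - 10341\right) \left(1747 + 10937\right) = -22660 - 288561000 = -288583660$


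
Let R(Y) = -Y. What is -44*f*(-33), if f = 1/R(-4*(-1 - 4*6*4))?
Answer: -363/97 ≈ -3.7423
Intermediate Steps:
f = -1/388 (f = 1/(-(-4)*(-1 - 4*6*4)) = 1/(-(-4)*(-1 - 24*4)) = 1/(-(-4)*(-1 - 96)) = 1/(-(-4)*(-97)) = 1/(-1*388) = 1/(-388) = -1/388 ≈ -0.0025773)
-44*f*(-33) = -44*(-1/388)*(-33) = (11/97)*(-33) = -363/97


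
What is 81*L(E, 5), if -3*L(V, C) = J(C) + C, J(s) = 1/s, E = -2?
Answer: -702/5 ≈ -140.40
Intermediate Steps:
J(s) = 1/s
L(V, C) = -C/3 - 1/(3*C) (L(V, C) = -(1/C + C)/3 = -(C + 1/C)/3 = -C/3 - 1/(3*C))
81*L(E, 5) = 81*((1/3)*(-1 - 1*5**2)/5) = 81*((1/3)*(1/5)*(-1 - 1*25)) = 81*((1/3)*(1/5)*(-1 - 25)) = 81*((1/3)*(1/5)*(-26)) = 81*(-26/15) = -702/5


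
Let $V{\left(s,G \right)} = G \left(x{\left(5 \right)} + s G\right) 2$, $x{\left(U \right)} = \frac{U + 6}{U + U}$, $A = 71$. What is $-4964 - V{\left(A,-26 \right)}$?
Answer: $- \frac{504494}{5} \approx -1.009 \cdot 10^{5}$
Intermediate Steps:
$x{\left(U \right)} = \frac{6 + U}{2 U}$
$V{\left(s,G \right)} = 2 G \left(\frac{11}{10} + G s\right)$ ($V{\left(s,G \right)} = G \left(\frac{6 + 5}{2 \cdot 5} + s G\right) 2 = G \left(\frac{1}{2} \cdot \frac{1}{5} \cdot 11 + G s\right) 2 = G \left(\frac{11}{10} + G s\right) 2 = 2 G \left(\frac{11}{10} + G s\right)$)
$-4964 - V{\left(A,-26 \right)} = -4964 - \frac{1}{5} \left(-26\right) \left(11 + 10 \left(-26\right) 71\right) = -4964 - \frac{1}{5} \left(-26\right) \left(11 - 18460\right) = -4964 - \frac{1}{5} \left(-26\right) \left(-18449\right) = -4964 - \frac{479674}{5} = - \frac{504494}{5}$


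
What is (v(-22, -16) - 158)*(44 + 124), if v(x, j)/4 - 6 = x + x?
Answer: -52080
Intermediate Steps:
v(x, j) = 24 + 8*x (v(x, j) = 24 + 4*(x + x) = 24 + 4*(2*x) = 24 + 8*x)
(v(-22, -16) - 158)*(44 + 124) = ((24 + 8*(-22)) - 158)*(44 + 124) = ((24 - 176) - 158)*168 = (-152 - 158)*168 = -310*168 = -52080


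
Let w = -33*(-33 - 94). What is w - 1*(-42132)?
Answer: 46323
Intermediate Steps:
w = 4191 (w = -33*(-127) = 4191)
w - 1*(-42132) = 4191 - 1*(-42132) = 4191 + 42132 = 46323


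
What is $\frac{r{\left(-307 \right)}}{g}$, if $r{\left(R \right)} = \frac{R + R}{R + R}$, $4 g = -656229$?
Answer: $- \frac{4}{656229} \approx -6.0954 \cdot 10^{-6}$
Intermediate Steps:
$g = - \frac{656229}{4}$ ($g = \frac{1}{4} \left(-656229\right) = - \frac{656229}{4} \approx -1.6406 \cdot 10^{5}$)
$r{\left(R \right)} = 1$ ($r{\left(R \right)} = \frac{2 R}{2 R} = 2 R \frac{1}{2 R} = 1$)
$\frac{r{\left(-307 \right)}}{g} = 1 \frac{1}{- \frac{656229}{4}} = 1 \left(- \frac{4}{656229}\right) = - \frac{4}{656229}$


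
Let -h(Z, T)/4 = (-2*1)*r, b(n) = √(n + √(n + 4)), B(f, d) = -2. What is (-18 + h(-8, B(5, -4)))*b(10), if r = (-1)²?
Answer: -10*√(10 + √14) ≈ -37.070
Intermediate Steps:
b(n) = √(n + √(4 + n))
r = 1
h(Z, T) = 8 (h(Z, T) = -4*(-2*1) = -(-8) = -4*(-2) = 8)
(-18 + h(-8, B(5, -4)))*b(10) = (-18 + 8)*√(10 + √(4 + 10)) = -10*√(10 + √14)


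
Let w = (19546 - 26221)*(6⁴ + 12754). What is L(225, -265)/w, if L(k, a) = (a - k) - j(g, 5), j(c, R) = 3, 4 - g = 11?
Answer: 493/93783750 ≈ 5.2568e-6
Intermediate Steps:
g = -7 (g = 4 - 1*11 = 4 - 11 = -7)
w = -93783750 (w = -6675*(1296 + 12754) = -6675*14050 = -93783750)
L(k, a) = -3 + a - k (L(k, a) = (a - k) - 1*3 = (a - k) - 3 = -3 + a - k)
L(225, -265)/w = (-3 - 265 - 1*225)/(-93783750) = (-3 - 265 - 225)*(-1/93783750) = -493*(-1/93783750) = 493/93783750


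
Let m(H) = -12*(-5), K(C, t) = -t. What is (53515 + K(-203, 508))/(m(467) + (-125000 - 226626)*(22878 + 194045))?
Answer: -53007/76275766738 ≈ -6.9494e-7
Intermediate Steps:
m(H) = 60
(53515 + K(-203, 508))/(m(467) + (-125000 - 226626)*(22878 + 194045)) = (53515 - 1*508)/(60 + (-125000 - 226626)*(22878 + 194045)) = (53515 - 508)/(60 - 351626*216923) = 53007/(60 - 76275766798) = 53007/(-76275766738) = 53007*(-1/76275766738) = -53007/76275766738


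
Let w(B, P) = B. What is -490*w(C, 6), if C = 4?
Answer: -1960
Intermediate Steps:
-490*w(C, 6) = -490*4 = -1960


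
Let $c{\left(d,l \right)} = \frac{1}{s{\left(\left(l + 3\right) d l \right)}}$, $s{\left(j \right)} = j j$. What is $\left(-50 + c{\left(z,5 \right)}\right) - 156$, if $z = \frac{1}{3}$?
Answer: $- \frac{329591}{1600} \approx -205.99$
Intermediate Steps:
$z = \frac{1}{3} \approx 0.33333$
$s{\left(j \right)} = j^{2}$
$c{\left(d,l \right)} = \frac{1}{d^{2} l^{2} \left(3 + l\right)^{2}}$ ($c{\left(d,l \right)} = \frac{1}{\left(\left(l + 3\right) d l\right)^{2}} = \frac{1}{\left(\left(3 + l\right) d l\right)^{2}} = \frac{1}{\left(d l \left(3 + l\right)\right)^{2}} = \frac{1}{d^{2} l^{2} \left(3 + l\right)^{2}}$)
$\left(-50 + c{\left(z,5 \right)}\right) - 156 = \left(-50 + \frac{\frac{1}{(\frac{1}{3})^{2}}}{25 \left(3 + 5\right)^{2}}\right) - 156 = \left(-50 + 9 \cdot \frac{1}{25} \cdot \frac{1}{64}\right) - 156 = \left(-50 + \frac{9}{1600}\right) - 156 = - \frac{79991}{1600} - 156 = - \frac{329591}{1600}$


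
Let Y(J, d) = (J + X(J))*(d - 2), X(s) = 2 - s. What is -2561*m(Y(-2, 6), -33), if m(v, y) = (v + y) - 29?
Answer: 138294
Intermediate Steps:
Y(J, d) = -4 + 2*d (Y(J, d) = (J + (2 - J))*(d - 2) = 2*(-2 + d) = -4 + 2*d)
m(v, y) = -29 + v + y
-2561*m(Y(-2, 6), -33) = -2561*(-29 + (-4 + 2*6) - 33) = -2561*(-29 + (-4 + 12) - 33) = -2561*(-29 + 8 - 33) = -2561*(-54) = 138294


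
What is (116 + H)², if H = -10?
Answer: 11236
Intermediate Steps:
H = -10 (H = -10*1 = -10)
(116 + H)² = (116 - 10)² = 106² = 11236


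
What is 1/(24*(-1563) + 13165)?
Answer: -1/24347 ≈ -4.1073e-5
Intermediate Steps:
1/(24*(-1563) + 13165) = 1/(-37512 + 13165) = 1/(-24347) = -1/24347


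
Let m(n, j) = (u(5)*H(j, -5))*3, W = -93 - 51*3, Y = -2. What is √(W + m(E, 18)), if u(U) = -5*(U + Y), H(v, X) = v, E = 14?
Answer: 4*I*√66 ≈ 32.496*I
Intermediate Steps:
W = -246 (W = -93 - 1*153 = -93 - 153 = -246)
u(U) = 10 - 5*U (u(U) = -5*(U - 2) = -5*(-2 + U) = 10 - 5*U)
m(n, j) = -45*j (m(n, j) = ((10 - 5*5)*j)*3 = ((10 - 25)*j)*3 = -15*j*3 = -45*j)
√(W + m(E, 18)) = √(-246 - 45*18) = √(-246 - 810) = √(-1056) = 4*I*√66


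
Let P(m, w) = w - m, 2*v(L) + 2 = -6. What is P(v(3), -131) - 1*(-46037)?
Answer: 45910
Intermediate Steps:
v(L) = -4 (v(L) = -1 + (1/2)*(-6) = -1 - 3 = -4)
P(v(3), -131) - 1*(-46037) = (-131 - 1*(-4)) - 1*(-46037) = (-131 + 4) + 46037 = -127 + 46037 = 45910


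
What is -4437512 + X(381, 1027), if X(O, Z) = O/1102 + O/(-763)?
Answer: -3731175594071/840826 ≈ -4.4375e+6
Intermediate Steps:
X(O, Z) = -339*O/840826 (X(O, Z) = O*(1/1102) + O*(-1/763) = O/1102 - O/763 = -339*O/840826)
-4437512 + X(381, 1027) = -4437512 - 339/840826*381 = -4437512 - 129159/840826 = -3731175594071/840826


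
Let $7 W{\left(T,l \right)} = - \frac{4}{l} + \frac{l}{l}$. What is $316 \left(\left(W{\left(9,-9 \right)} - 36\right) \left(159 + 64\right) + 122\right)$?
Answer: $- \frac{156476564}{63} \approx -2.4838 \cdot 10^{6}$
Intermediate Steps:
$W{\left(T,l \right)} = \frac{1}{7} - \frac{4}{7 l}$ ($W{\left(T,l \right)} = \frac{- \frac{4}{l} + \frac{l}{l}}{7} = \frac{- \frac{4}{l} + 1}{7} = \frac{1 - \frac{4}{l}}{7} = \frac{1}{7} - \frac{4}{7 l}$)
$316 \left(\left(W{\left(9,-9 \right)} - 36\right) \left(159 + 64\right) + 122\right) = 316 \left(\left(\frac{-4 - 9}{7 \left(-9\right)} - 36\right) \left(159 + 64\right) + 122\right) = 316 \left(\left(\frac{1}{7} \left(- \frac{1}{9}\right) \left(-13\right) - 36\right) 223 + 122\right) = 316 \left(\left(\frac{13}{63} - 36\right) 223 + 122\right) = 316 \left(\left(- \frac{2255}{63}\right) 223 + 122\right) = 316 \left(- \frac{502865}{63} + 122\right) = 316 \left(- \frac{495179}{63}\right) = - \frac{156476564}{63}$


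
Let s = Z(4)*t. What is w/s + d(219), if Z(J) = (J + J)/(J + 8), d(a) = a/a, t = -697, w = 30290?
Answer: -44738/697 ≈ -64.187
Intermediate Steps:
d(a) = 1
Z(J) = 2*J/(8 + J) (Z(J) = (2*J)/(8 + J) = 2*J/(8 + J))
s = -1394/3 (s = (2*4/(8 + 4))*(-697) = (2*4/12)*(-697) = (2*4*(1/12))*(-697) = (⅔)*(-697) = -1394/3 ≈ -464.67)
w/s + d(219) = 30290/(-1394/3) + 1 = 30290*(-3/1394) + 1 = -45435/697 + 1 = -44738/697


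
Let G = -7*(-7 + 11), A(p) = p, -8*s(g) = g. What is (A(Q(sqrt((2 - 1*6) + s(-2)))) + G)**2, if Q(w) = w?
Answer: (56 - I*sqrt(15))**2/4 ≈ 780.25 - 108.44*I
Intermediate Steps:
s(g) = -g/8
G = -28 (G = -7*4 = -28)
(A(Q(sqrt((2 - 1*6) + s(-2)))) + G)**2 = (sqrt((2 - 1*6) - 1/8*(-2)) - 28)**2 = (sqrt((2 - 6) + 1/4) - 28)**2 = (sqrt(-4 + 1/4) - 28)**2 = (sqrt(-15/4) - 28)**2 = (I*sqrt(15)/2 - 28)**2 = (-28 + I*sqrt(15)/2)**2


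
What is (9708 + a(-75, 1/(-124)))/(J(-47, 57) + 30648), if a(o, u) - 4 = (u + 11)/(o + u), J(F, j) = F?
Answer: 90329949/284619901 ≈ 0.31737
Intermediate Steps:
a(o, u) = 4 + (11 + u)/(o + u) (a(o, u) = 4 + (u + 11)/(o + u) = 4 + (11 + u)/(o + u))
(9708 + a(-75, 1/(-124)))/(J(-47, 57) + 30648) = (9708 + (11 + 4*(-75) + 5/(-124))/(-75 + 1/(-124)))/(-47 + 30648) = (9708 + (11 - 300 + 5*(-1/124))/(-75 - 1/124))/30601 = (9708 + (11 - 300 - 5/124)/(-9301/124))*(1/30601) = (9708 - 124/9301*(-35841/124))*(1/30601) = (9708 + 35841/9301)*(1/30601) = (90329949/9301)*(1/30601) = 90329949/284619901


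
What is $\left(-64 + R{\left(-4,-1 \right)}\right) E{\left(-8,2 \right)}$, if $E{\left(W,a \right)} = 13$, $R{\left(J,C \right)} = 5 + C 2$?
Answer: $-793$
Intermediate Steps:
$R{\left(J,C \right)} = 5 + 2 C$
$\left(-64 + R{\left(-4,-1 \right)}\right) E{\left(-8,2 \right)} = \left(-64 + \left(5 + 2 \left(-1\right)\right)\right) 13 = \left(-64 + \left(5 - 2\right)\right) 13 = \left(-64 + 3\right) 13 = \left(-61\right) 13 = -793$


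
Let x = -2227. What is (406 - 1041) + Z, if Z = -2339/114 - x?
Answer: 179149/114 ≈ 1571.5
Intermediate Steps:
Z = 251539/114 (Z = -2339/114 - 1*(-2227) = -2339*1/114 + 2227 = -2339/114 + 2227 = 251539/114 ≈ 2206.5)
(406 - 1041) + Z = (406 - 1041) + 251539/114 = -635 + 251539/114 = 179149/114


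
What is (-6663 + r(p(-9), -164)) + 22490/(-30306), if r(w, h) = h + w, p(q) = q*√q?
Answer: -103460776/15153 - 27*I ≈ -6827.7 - 27.0*I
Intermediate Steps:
p(q) = q^(3/2)
(-6663 + r(p(-9), -164)) + 22490/(-30306) = (-6663 + (-164 + (-9)^(3/2))) + 22490/(-30306) = (-6663 + (-164 - 27*I)) + 22490*(-1/30306) = (-6827 - 27*I) - 11245/15153 = -103460776/15153 - 27*I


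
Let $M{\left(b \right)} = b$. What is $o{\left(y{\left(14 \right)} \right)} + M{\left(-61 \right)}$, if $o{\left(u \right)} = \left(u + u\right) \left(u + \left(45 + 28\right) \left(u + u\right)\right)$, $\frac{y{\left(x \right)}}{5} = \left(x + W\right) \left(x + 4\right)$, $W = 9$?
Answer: $1259760539$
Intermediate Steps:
$y{\left(x \right)} = 5 \left(4 + x\right) \left(9 + x\right)$ ($y{\left(x \right)} = 5 \left(x + 9\right) \left(x + 4\right) = 5 \left(9 + x\right) \left(4 + x\right) = 5 \left(4 + x\right) \left(9 + x\right)$)
$o{\left(u \right)} = 294 u^{2}$ ($o{\left(u \right)} = 2 u \left(u + 73 \cdot 2 u\right) = 2 u \left(u + 146 u\right) = 2 u 147 u = 294 u^{2}$)
$o{\left(y{\left(14 \right)} \right)} + M{\left(-61 \right)} = 294 \left(180 + 5 \cdot 14^{2} + 65 \cdot 14\right)^{2} - 61 = 294 \left(180 + 5 \cdot 196 + 910\right)^{2} - 61 = 294 \left(180 + 980 + 910\right)^{2} - 61 = 294 \cdot 2070^{2} - 61 = 294 \cdot 4284900 - 61 = 1259760600 - 61 = 1259760539$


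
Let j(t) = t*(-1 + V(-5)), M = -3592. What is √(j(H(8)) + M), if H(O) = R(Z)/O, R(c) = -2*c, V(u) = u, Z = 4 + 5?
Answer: I*√14314/2 ≈ 59.821*I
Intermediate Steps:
Z = 9
H(O) = -18/O (H(O) = (-2*9)/O = -18/O)
j(t) = -6*t (j(t) = t*(-1 - 5) = t*(-6) = -6*t)
√(j(H(8)) + M) = √(-(-108)/8 - 3592) = √(-6*(-9/4) - 3592) = √(27/2 - 3592) = √(-7157/2) = I*√14314/2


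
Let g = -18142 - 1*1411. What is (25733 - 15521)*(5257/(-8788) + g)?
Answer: -438699914613/2197 ≈ -1.9968e+8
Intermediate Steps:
g = -19553 (g = -18142 - 1411 = -19553)
(25733 - 15521)*(5257/(-8788) + g) = (25733 - 15521)*(5257/(-8788) - 19553) = 10212*(5257*(-1/8788) - 19553) = 10212*(-5257/8788 - 19553) = 10212*(-171837021/8788) = -438699914613/2197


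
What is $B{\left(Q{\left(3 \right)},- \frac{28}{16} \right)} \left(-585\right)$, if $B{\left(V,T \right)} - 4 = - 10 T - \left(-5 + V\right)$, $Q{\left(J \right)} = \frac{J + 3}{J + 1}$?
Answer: $-14625$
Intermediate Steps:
$Q{\left(J \right)} = \frac{3 + J}{1 + J}$
$B{\left(V,T \right)} = 9 - V - 10 T$ ($B{\left(V,T \right)} = 4 - \left(-5 + V + 10 T\right) = 9 - V - 10 T$)
$B{\left(Q{\left(3 \right)},- \frac{28}{16} \right)} \left(-585\right) = \left(9 - \frac{3 + 3}{1 + 3} - 10 \left(- \frac{28}{16}\right)\right) \left(-585\right) = \left(9 - \frac{1}{4} \cdot 6 - 10 \left(\left(-28\right) \frac{1}{16}\right)\right) \left(-585\right) = \left(9 - \frac{1}{4} \cdot 6 - - \frac{35}{2}\right) \left(-585\right) = \left(9 - \frac{3}{2} + \frac{35}{2}\right) \left(-585\right) = 25 \left(-585\right) = -14625$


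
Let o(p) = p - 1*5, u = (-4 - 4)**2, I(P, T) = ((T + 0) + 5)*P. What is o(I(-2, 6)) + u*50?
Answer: 3173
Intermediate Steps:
I(P, T) = P*(5 + T) (I(P, T) = (T + 5)*P = (5 + T)*P = P*(5 + T))
u = 64 (u = (-8)**2 = 64)
o(p) = -5 + p (o(p) = p - 5 = -5 + p)
o(I(-2, 6)) + u*50 = (-5 - 2*(5 + 6)) + 64*50 = (-5 - 2*11) + 3200 = (-5 - 22) + 3200 = -27 + 3200 = 3173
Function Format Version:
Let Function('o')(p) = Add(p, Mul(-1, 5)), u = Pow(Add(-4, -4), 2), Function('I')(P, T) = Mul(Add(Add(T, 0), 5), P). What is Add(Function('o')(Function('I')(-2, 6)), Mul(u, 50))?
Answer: 3173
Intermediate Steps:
Function('I')(P, T) = Mul(P, Add(5, T)) (Function('I')(P, T) = Mul(Add(T, 5), P) = Mul(Add(5, T), P) = Mul(P, Add(5, T)))
u = 64 (u = Pow(-8, 2) = 64)
Function('o')(p) = Add(-5, p) (Function('o')(p) = Add(p, -5) = Add(-5, p))
Add(Function('o')(Function('I')(-2, 6)), Mul(u, 50)) = Add(Add(-5, Mul(-2, Add(5, 6))), Mul(64, 50)) = Add(Add(-5, Mul(-2, 11)), 3200) = Add(Add(-5, -22), 3200) = Add(-27, 3200) = 3173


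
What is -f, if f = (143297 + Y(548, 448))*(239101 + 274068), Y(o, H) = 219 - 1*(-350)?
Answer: -73827571354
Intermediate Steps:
Y(o, H) = 569 (Y(o, H) = 219 + 350 = 569)
f = 73827571354 (f = (143297 + 569)*(239101 + 274068) = 143866*513169 = 73827571354)
-f = -1*73827571354 = -73827571354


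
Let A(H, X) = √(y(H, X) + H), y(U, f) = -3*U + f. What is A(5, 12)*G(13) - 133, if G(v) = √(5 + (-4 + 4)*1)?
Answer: -133 + √10 ≈ -129.84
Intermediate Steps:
y(U, f) = f - 3*U
G(v) = √5 (G(v) = √(5 + 0*1) = √(5 + 0) = √5)
A(H, X) = √(X - 2*H) (A(H, X) = √((X - 3*H) + H) = √(X - 2*H))
A(5, 12)*G(13) - 133 = √(12 - 2*5)*√5 - 133 = √(12 - 10)*√5 - 133 = √2*√5 - 133 = √10 - 133 = -133 + √10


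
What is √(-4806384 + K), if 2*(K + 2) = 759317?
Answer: I*√17706910/2 ≈ 2104.0*I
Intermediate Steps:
K = 759313/2 (K = -2 + (½)*759317 = -2 + 759317/2 = 759313/2 ≈ 3.7966e+5)
√(-4806384 + K) = √(-4806384 + 759313/2) = √(-8853455/2) = I*√17706910/2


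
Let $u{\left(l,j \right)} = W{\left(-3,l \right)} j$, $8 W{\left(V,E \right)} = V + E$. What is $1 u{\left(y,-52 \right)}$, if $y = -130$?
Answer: $\frac{1729}{2} \approx 864.5$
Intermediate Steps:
$W{\left(V,E \right)} = \frac{E}{8} + \frac{V}{8}$ ($W{\left(V,E \right)} = \frac{V + E}{8} = \frac{E + V}{8} = \frac{E}{8} + \frac{V}{8}$)
$u{\left(l,j \right)} = j \left(- \frac{3}{8} + \frac{l}{8}\right)$ ($u{\left(l,j \right)} = \left(\frac{l}{8} + \frac{1}{8} \left(-3\right)\right) j = \left(\frac{l}{8} - \frac{3}{8}\right) j = \left(- \frac{3}{8} + \frac{l}{8}\right) j = j \left(- \frac{3}{8} + \frac{l}{8}\right)$)
$1 u{\left(y,-52 \right)} = 1 \cdot \frac{1}{8} \left(-52\right) \left(-3 - 130\right) = 1 \cdot \frac{1}{8} \left(-52\right) \left(-133\right) = 1 \cdot \frac{1729}{2} = \frac{1729}{2}$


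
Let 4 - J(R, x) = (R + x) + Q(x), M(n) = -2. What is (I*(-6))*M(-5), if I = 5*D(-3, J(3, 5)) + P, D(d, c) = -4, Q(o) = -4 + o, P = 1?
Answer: -228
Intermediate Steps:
J(R, x) = 8 - R - 2*x (J(R, x) = 4 - ((R + x) + (-4 + x)) = 4 - (-4 + R + 2*x) = 4 + (4 - R - 2*x) = 8 - R - 2*x)
I = -19 (I = 5*(-4) + 1 = -20 + 1 = -19)
(I*(-6))*M(-5) = -19*(-6)*(-2) = 114*(-2) = -228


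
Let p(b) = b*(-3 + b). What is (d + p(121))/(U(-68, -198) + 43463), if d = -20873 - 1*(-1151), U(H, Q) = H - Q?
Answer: -5444/43593 ≈ -0.12488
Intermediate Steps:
d = -19722 (d = -20873 + 1151 = -19722)
(d + p(121))/(U(-68, -198) + 43463) = (-19722 + 121*(-3 + 121))/((-68 - 1*(-198)) + 43463) = (-19722 + 121*118)/((-68 + 198) + 43463) = (-19722 + 14278)/(130 + 43463) = -5444/43593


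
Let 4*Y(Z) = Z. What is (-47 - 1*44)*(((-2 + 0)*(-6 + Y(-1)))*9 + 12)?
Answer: -22659/2 ≈ -11330.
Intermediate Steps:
Y(Z) = Z/4
(-47 - 1*44)*(((-2 + 0)*(-6 + Y(-1)))*9 + 12) = (-47 - 1*44)*(((-2 + 0)*(-6 + (¼)*(-1)))*9 + 12) = (-47 - 44)*(-2*(-6 - ¼)*9 + 12) = -91*(-2*(-25/4)*9 + 12) = -91*((25/2)*9 + 12) = -91*(225/2 + 12) = -91*249/2 = -22659/2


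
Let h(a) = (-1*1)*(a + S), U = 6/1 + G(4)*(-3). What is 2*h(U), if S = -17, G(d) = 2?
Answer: 34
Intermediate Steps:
U = 0 (U = 6/1 + 2*(-3) = 6*1 - 6 = 6 - 6 = 0)
h(a) = 17 - a (h(a) = (-1*1)*(a - 17) = -(-17 + a) = 17 - a)
2*h(U) = 2*(17 - 1*0) = 2*(17 + 0) = 2*17 = 34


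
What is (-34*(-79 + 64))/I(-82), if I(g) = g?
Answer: -255/41 ≈ -6.2195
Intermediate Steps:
(-34*(-79 + 64))/I(-82) = -34*(-79 + 64)/(-82) = -34*(-15)*(-1/82) = 510*(-1/82) = -255/41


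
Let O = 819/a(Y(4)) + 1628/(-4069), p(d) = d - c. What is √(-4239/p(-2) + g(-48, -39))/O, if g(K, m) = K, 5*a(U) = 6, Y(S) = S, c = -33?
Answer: 8138*I*√177537/172078799 ≈ 0.019927*I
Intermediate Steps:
a(U) = 6/5 (a(U) = (⅕)*6 = 6/5)
p(d) = 33 + d (p(d) = d - 1*(-33) = d + 33 = 33 + d)
O = 5550929/8138 (O = 819/(6/5) + 1628/(-4069) = 819*(⅚) + 1628*(-1/4069) = 1365/2 - 1628/4069 = 5550929/8138 ≈ 682.10)
√(-4239/p(-2) + g(-48, -39))/O = √(-4239/(33 - 2) - 48)/(5550929/8138) = √(-4239/31 - 48)*(8138/5550929) = √(-5727/31)*(8138/5550929) = (I*√177537/31)*(8138/5550929) = 8138*I*√177537/172078799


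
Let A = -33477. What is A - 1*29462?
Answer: -62939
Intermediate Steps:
A - 1*29462 = -33477 - 1*29462 = -33477 - 29462 = -62939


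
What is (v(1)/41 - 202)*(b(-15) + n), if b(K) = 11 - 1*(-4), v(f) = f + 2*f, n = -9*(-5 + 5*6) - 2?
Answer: 1755148/41 ≈ 42809.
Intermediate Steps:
n = -227 (n = -9*(-5 + 30) - 2 = -9*25 - 2 = -225 - 2 = -227)
v(f) = 3*f
b(K) = 15 (b(K) = 11 + 4 = 15)
(v(1)/41 - 202)*(b(-15) + n) = ((3*1)/41 - 202)*(15 - 227) = (3*(1/41) - 202)*(-212) = (3/41 - 202)*(-212) = -8279/41*(-212) = 1755148/41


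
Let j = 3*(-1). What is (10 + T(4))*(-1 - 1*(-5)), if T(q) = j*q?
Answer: -8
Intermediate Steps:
j = -3
T(q) = -3*q
(10 + T(4))*(-1 - 1*(-5)) = (10 - 3*4)*(-1 - 1*(-5)) = (10 - 12)*(-1 + 5) = -2*4 = -8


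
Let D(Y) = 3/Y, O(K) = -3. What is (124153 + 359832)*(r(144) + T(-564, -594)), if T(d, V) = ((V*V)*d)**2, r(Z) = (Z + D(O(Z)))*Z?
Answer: 19166194442618154272880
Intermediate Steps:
r(Z) = Z*(-1 + Z) (r(Z) = (Z + 3/(-3))*Z = (Z + 3*(-1/3))*Z = (Z - 1)*Z = (-1 + Z)*Z = Z*(-1 + Z))
T(d, V) = V**4*d**2 (T(d, V) = (V**2*d)**2 = (d*V**2)**2 = V**4*d**2)
(124153 + 359832)*(r(144) + T(-564, -594)) = (124153 + 359832)*(144*(-1 + 144) + (-594)**4*(-564)**2) = 483985*(144*143 + 124493242896*318096) = 483985*(20592 + 39600802592246016) = 483985*39600802592266608 = 19166194442618154272880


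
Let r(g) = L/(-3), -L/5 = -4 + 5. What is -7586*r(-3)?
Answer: -37930/3 ≈ -12643.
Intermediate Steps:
L = -5 (L = -5*(-4 + 5) = -5*1 = -5)
r(g) = 5/3 (r(g) = -5/(-3) = -5*(-1/3) = 5/3)
-7586*r(-3) = -7586*5/3 = -37930/3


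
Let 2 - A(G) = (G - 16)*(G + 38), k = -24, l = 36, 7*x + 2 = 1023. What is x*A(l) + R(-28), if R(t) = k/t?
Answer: -215576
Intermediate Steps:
x = 1021/7 (x = -2/7 + (1/7)*1023 = -2/7 + 1023/7 = 1021/7 ≈ 145.86)
A(G) = 2 - (-16 + G)*(38 + G) (A(G) = 2 - (G - 16)*(G + 38) = 2 - (-16 + G)*(38 + G))
R(t) = -24/t
x*A(l) + R(-28) = 1021*(610 - 1*36**2 - 22*36)/7 - 24/(-28) = 1021*(610 - 1*1296 - 792)/7 - 24*(-1/28) = 1021*(610 - 1296 - 792)/7 + 6/7 = (1021/7)*(-1478) + 6/7 = -1509038/7 + 6/7 = -215576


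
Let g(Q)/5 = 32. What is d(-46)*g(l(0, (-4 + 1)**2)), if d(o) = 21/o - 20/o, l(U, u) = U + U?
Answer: -80/23 ≈ -3.4783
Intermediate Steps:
l(U, u) = 2*U
g(Q) = 160 (g(Q) = 5*32 = 160)
d(o) = 1/o
d(-46)*g(l(0, (-4 + 1)**2)) = 160/(-46) = -1/46*160 = -80/23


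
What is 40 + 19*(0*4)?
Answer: 40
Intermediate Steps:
40 + 19*(0*4) = 40 + 19*0 = 40 + 0 = 40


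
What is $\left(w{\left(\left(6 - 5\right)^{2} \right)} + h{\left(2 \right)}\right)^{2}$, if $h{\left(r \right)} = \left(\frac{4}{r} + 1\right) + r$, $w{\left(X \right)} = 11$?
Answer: $256$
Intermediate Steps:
$h{\left(r \right)} = 1 + r + \frac{4}{r}$ ($h{\left(r \right)} = \left(1 + \frac{4}{r}\right) + r = 1 + r + \frac{4}{r}$)
$\left(w{\left(\left(6 - 5\right)^{2} \right)} + h{\left(2 \right)}\right)^{2} = \left(11 + \left(1 + 2 + \frac{4}{2}\right)\right)^{2} = \left(11 + \left(1 + 2 + 4 \cdot \frac{1}{2}\right)\right)^{2} = \left(11 + \left(1 + 2 + 2\right)\right)^{2} = \left(11 + 5\right)^{2} = 16^{2} = 256$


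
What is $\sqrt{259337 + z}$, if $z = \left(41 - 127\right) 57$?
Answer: $\sqrt{254435} \approx 504.42$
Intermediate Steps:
$z = -4902$ ($z = \left(-86\right) 57 = -4902$)
$\sqrt{259337 + z} = \sqrt{259337 - 4902} = \sqrt{254435}$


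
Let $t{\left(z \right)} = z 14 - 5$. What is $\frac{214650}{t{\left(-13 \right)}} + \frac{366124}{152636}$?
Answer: $- \frac{743064823}{648703} \approx -1145.5$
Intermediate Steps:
$t{\left(z \right)} = -5 + 14 z$ ($t{\left(z \right)} = 14 z - 5 = -5 + 14 z$)
$\frac{214650}{t{\left(-13 \right)}} + \frac{366124}{152636} = \frac{214650}{-5 + 14 \left(-13\right)} + \frac{366124}{152636} = \frac{214650}{-5 - 182} + 366124 \cdot \frac{1}{152636} = \frac{214650}{-187} + \frac{8321}{3469} = 214650 \left(- \frac{1}{187}\right) + \frac{8321}{3469} = - \frac{214650}{187} + \frac{8321}{3469} = - \frac{743064823}{648703}$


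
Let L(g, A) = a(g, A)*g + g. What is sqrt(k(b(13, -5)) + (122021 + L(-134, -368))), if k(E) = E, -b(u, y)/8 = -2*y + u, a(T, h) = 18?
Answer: sqrt(119291) ≈ 345.39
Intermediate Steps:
b(u, y) = -8*u + 16*y (b(u, y) = -8*(-2*y + u) = -8*(u - 2*y) = -8*u + 16*y)
L(g, A) = 19*g (L(g, A) = 18*g + g = 19*g)
sqrt(k(b(13, -5)) + (122021 + L(-134, -368))) = sqrt((-8*13 + 16*(-5)) + (122021 + 19*(-134))) = sqrt((-104 - 80) + (122021 - 2546)) = sqrt(-184 + 119475) = sqrt(119291)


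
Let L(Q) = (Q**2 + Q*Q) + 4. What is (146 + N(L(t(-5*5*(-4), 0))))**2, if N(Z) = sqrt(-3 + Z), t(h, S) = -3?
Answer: (146 + sqrt(19))**2 ≈ 22608.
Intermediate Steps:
L(Q) = 4 + 2*Q**2 (L(Q) = (Q**2 + Q**2) + 4 = 2*Q**2 + 4 = 4 + 2*Q**2)
(146 + N(L(t(-5*5*(-4), 0))))**2 = (146 + sqrt(-3 + (4 + 2*(-3)**2)))**2 = (146 + sqrt(-3 + (4 + 2*9)))**2 = (146 + sqrt(-3 + (4 + 18)))**2 = (146 + sqrt(-3 + 22))**2 = (146 + sqrt(19))**2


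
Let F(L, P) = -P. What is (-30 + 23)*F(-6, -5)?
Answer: -35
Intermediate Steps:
(-30 + 23)*F(-6, -5) = (-30 + 23)*(-1*(-5)) = -7*5 = -35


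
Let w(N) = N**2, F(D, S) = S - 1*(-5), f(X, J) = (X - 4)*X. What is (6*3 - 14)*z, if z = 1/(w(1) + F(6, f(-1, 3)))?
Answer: 4/11 ≈ 0.36364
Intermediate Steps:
f(X, J) = X*(-4 + X) (f(X, J) = (-4 + X)*X = X*(-4 + X))
F(D, S) = 5 + S (F(D, S) = S + 5 = 5 + S)
z = 1/11 (z = 1/(1**2 + (5 - (-4 - 1))) = 1/(1 + (5 - 1*(-5))) = 1/(1 + (5 + 5)) = 1/(1 + 10) = 1/11 ≈ 0.090909)
(6*3 - 14)*z = (6*3 - 14)*(1/11) = (18 - 14)*(1/11) = 4*(1/11) = 4/11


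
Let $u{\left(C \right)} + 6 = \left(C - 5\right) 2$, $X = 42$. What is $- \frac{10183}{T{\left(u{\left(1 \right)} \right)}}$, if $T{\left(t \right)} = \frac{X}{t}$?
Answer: $\frac{10183}{3} \approx 3394.3$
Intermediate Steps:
$u{\left(C \right)} = -16 + 2 C$ ($u{\left(C \right)} = -6 + \left(C - 5\right) 2 = -6 + \left(-5 + C\right) 2 = -6 + \left(-10 + 2 C\right) = -16 + 2 C$)
$T{\left(t \right)} = \frac{42}{t}$
$- \frac{10183}{T{\left(u{\left(1 \right)} \right)}} = - \frac{10183}{42 \frac{1}{-16 + 2 \cdot 1}} = - \frac{10183}{42 \frac{1}{-16 + 2}} = - \frac{10183}{42 \frac{1}{-14}} = - \frac{10183}{42 \left(- \frac{1}{14}\right)} = - \frac{10183}{-3} = \left(-10183\right) \left(- \frac{1}{3}\right) = \frac{10183}{3}$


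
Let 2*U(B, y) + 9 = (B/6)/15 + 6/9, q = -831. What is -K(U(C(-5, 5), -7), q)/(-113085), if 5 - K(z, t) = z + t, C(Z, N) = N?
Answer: 6049/814212 ≈ 0.0074293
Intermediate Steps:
U(B, y) = -25/6 + B/180 (U(B, y) = -9/2 + ((B/6)/15 + 6/9)/2 = -9/2 + ((B*(⅙))*(1/15) + 6*(⅑))/2 = -9/2 + ((B/6)*(1/15) + ⅔)/2 = -9/2 + (B/90 + ⅔)/2 = -9/2 + (⅔ + B/90)/2 = -9/2 + (⅓ + B/180) = -25/6 + B/180)
K(z, t) = 5 - t - z (K(z, t) = 5 - (z + t) = 5 - (t + z) = 5 + (-t - z) = 5 - t - z)
-K(U(C(-5, 5), -7), q)/(-113085) = -(5 - 1*(-831) - (-25/6 + (1/180)*5))/(-113085) = -(5 + 831 - (-25/6 + 1/36))*(-1/113085) = -(5 + 831 - 1*(-149/36))*(-1/113085) = -(5 + 831 + 149/36)*(-1/113085) = -1*30245/36*(-1/113085) = -30245/36*(-1/113085) = 6049/814212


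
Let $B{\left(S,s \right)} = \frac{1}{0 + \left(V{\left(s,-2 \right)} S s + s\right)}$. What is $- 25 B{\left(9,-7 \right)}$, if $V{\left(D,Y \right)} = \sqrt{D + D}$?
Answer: $\frac{5}{1589} - \frac{45 i \sqrt{14}}{1589} \approx 0.0031466 - 0.10596 i$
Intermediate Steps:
$V{\left(D,Y \right)} = \sqrt{2} \sqrt{D}$ ($V{\left(D,Y \right)} = \sqrt{2 D} = \sqrt{2} \sqrt{D}$)
$B{\left(S,s \right)} = \frac{1}{s + S \sqrt{2} s^{\frac{3}{2}}}$ ($B{\left(S,s \right)} = \frac{1}{0 + \left(\sqrt{2} \sqrt{s} S s + s\right)} = \frac{1}{0 + \left(S \sqrt{2} \sqrt{s} s + s\right)} = \frac{1}{0 + \left(S \sqrt{2} s^{\frac{3}{2}} + s\right)} = \frac{1}{0 + \left(s + S \sqrt{2} s^{\frac{3}{2}}\right)} = \frac{1}{s + S \sqrt{2} s^{\frac{3}{2}}}$)
$- 25 B{\left(9,-7 \right)} = - \frac{25}{-7 + 9 \sqrt{2} \left(-7\right)^{\frac{3}{2}}} = - \frac{25}{-7 + 9 \sqrt{2} \left(- 7 i \sqrt{7}\right)} = - \frac{25}{-7 - 63 i \sqrt{14}}$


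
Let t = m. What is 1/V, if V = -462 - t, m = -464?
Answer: ½ ≈ 0.50000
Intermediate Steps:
t = -464
V = 2 (V = -462 - 1*(-464) = -462 + 464 = 2)
1/V = 1/2 = ½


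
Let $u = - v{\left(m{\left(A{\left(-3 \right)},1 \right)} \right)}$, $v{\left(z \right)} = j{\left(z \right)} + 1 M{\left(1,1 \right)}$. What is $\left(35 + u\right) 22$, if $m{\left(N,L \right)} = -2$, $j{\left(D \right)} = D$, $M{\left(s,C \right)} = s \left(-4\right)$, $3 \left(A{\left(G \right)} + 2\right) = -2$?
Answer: $902$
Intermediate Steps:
$A{\left(G \right)} = - \frac{8}{3}$ ($A{\left(G \right)} = -2 + \frac{1}{3} \left(-2\right) = -2 - \frac{2}{3} = - \frac{8}{3}$)
$M{\left(s,C \right)} = - 4 s$
$v{\left(z \right)} = -4 + z$ ($v{\left(z \right)} = z + 1 \left(\left(-4\right) 1\right) = z + 1 \left(-4\right) = z - 4 = -4 + z$)
$u = 6$ ($u = - (-4 - 2) = \left(-1\right) \left(-6\right) = 6$)
$\left(35 + u\right) 22 = \left(35 + 6\right) 22 = 41 \cdot 22 = 902$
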